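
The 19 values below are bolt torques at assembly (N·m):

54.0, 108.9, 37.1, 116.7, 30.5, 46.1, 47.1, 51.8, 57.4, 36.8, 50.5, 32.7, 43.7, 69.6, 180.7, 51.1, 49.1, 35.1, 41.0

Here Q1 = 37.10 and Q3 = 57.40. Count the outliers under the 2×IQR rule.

3

IQR = 20.30; fences at 37.10 − 40.60 = -3.50 and 57.40 + 40.60 = 98.00.
Outside the cutoffs: 108.9, 116.7, 180.7.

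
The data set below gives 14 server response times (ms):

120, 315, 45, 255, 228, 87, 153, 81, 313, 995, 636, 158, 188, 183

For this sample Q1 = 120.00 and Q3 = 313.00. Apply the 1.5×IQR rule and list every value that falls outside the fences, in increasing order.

IQR = Q3 − Q1 = 313.00 − 120.00 = 193.00.
Lower fence = Q1 − 1.5·IQR = 120.00 − 289.50 = -169.50.
Upper fence = Q3 + 1.5·IQR = 313.00 + 289.50 = 602.50.
636 > 602.50 → outlier.
995 > 602.50 → outlier.
All remaining values lie within [-169.50, 602.50].

636, 995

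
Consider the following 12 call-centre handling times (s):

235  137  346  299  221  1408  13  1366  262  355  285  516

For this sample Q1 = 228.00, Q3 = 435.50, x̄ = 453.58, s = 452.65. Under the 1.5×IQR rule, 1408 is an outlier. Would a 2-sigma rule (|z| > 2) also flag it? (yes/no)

yes

z = (1408 − 453.58) / 452.65 = 2.11.
|z| = 2.11 > 2.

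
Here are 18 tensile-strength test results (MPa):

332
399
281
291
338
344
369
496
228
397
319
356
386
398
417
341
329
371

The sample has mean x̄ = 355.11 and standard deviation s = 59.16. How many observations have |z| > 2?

Cutoffs: x̄ ± 2s = [236.79, 473.43].
Outside the cutoffs: 228, 496.

2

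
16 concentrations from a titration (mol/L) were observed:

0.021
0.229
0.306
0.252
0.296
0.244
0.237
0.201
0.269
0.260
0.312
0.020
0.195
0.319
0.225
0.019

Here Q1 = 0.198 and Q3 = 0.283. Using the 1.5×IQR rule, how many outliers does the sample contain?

3

IQR = 0.085; fences at 0.198 − 0.1275 = 0.0705 and 0.283 + 0.1275 = 0.4105.
Outside the cutoffs: 0.019, 0.020, 0.021.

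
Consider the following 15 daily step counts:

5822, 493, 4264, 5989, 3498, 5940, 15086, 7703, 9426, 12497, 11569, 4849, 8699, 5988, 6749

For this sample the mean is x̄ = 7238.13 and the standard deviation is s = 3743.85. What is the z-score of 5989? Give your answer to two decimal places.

-0.33

z = (5989 − 7238.13) / 3743.85 = -0.33.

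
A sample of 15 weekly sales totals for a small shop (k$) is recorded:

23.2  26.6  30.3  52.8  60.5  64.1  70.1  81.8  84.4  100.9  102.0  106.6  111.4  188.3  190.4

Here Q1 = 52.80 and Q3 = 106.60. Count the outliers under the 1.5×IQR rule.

2

IQR = 53.80; fences at 52.80 − 80.70 = -27.90 and 106.60 + 80.70 = 187.30.
Outside the cutoffs: 188.3, 190.4.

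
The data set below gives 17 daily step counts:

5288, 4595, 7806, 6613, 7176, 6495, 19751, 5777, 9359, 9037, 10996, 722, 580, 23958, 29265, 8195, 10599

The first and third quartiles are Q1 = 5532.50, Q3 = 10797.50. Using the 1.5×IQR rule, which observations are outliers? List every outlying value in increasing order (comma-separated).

IQR = Q3 − Q1 = 10797.50 − 5532.50 = 5265.00.
Lower fence = Q1 − 1.5·IQR = 5532.50 − 7897.50 = -2365.00.
Upper fence = Q3 + 1.5·IQR = 10797.50 + 7897.50 = 18695.00.
19751 > 18695.00 → outlier.
23958 > 18695.00 → outlier.
29265 > 18695.00 → outlier.
All remaining values lie within [-2365.00, 18695.00].

19751, 23958, 29265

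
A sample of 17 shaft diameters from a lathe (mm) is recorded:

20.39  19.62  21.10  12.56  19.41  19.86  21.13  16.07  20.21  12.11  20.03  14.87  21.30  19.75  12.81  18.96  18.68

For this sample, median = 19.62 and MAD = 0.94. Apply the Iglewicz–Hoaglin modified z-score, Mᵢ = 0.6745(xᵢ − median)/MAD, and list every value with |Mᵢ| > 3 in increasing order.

12.11, 12.56, 12.81, 14.87

|Mᵢ| > 3 ⇔ |xᵢ − 19.62| > 3·0.94/0.6745 = 4.18.
So outliers lie outside [15.44, 23.80].
12.11: M = -5.39 → outlier.
12.56: M = -5.07 → outlier.
12.81: M = -4.89 → outlier.
14.87: M = -3.41 → outlier.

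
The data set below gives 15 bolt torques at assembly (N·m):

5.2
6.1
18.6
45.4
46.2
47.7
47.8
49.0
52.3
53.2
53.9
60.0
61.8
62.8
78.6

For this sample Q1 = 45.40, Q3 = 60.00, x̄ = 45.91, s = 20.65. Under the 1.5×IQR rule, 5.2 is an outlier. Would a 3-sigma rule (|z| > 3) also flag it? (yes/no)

z = (5.2 − 45.91) / 20.65 = -1.97.
|z| = 1.97 ≤ 3.

no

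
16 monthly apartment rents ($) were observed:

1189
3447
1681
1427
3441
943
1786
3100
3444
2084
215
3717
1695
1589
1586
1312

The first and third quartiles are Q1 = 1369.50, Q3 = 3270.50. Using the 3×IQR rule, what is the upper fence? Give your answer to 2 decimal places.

8973.50

IQR = Q3 − Q1 = 3270.50 − 1369.50 = 1901.00.
Lower fence = Q1 − 3·IQR = 1369.50 − 5703.00 = -4333.50.
Upper fence = Q3 + 3·IQR = 3270.50 + 5703.00 = 8973.50.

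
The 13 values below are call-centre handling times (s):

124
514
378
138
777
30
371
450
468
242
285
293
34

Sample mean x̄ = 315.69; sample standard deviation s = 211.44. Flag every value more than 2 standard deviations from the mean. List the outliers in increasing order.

777

Cutoffs at x̄ ± 2s: 315.69 ± 2·211.44 = [-107.19, 738.57].
777: z = 2.18, |z| > 2 → outlier.
Every other value lies within [-107.19, 738.57].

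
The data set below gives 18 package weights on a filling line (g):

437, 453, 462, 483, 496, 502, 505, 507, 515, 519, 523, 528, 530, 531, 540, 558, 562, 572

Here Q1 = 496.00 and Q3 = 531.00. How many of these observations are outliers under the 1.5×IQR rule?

1

IQR = 35.00; fences at 496.00 − 52.50 = 443.50 and 531.00 + 52.50 = 583.50.
Outside the cutoffs: 437.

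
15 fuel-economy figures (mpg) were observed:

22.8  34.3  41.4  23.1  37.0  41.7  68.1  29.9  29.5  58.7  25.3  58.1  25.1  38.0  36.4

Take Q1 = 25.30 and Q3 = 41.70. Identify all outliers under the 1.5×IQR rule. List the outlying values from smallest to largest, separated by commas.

IQR = Q3 − Q1 = 41.70 − 25.30 = 16.40.
Lower fence = Q1 − 1.5·IQR = 25.30 − 24.60 = 0.70.
Upper fence = Q3 + 1.5·IQR = 41.70 + 24.60 = 66.30.
68.1 > 66.30 → outlier.
All remaining values lie within [0.70, 66.30].

68.1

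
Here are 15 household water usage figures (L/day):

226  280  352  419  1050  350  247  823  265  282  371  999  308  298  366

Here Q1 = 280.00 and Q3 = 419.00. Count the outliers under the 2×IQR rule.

IQR = 139.00; fences at 280.00 − 278.00 = 2.00 and 419.00 + 278.00 = 697.00.
Outside the cutoffs: 823, 999, 1050.

3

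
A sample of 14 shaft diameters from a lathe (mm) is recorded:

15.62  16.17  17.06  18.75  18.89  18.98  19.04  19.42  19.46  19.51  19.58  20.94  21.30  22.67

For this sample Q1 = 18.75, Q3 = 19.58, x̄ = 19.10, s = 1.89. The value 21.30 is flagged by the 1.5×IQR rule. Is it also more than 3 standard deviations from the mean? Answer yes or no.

no

z = (21.30 − 19.10) / 1.89 = 1.16.
|z| = 1.16 ≤ 3.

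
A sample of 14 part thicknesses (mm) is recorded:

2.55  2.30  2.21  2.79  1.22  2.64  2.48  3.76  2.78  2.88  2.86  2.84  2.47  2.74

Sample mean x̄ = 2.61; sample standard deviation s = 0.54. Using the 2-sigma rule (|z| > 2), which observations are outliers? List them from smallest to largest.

1.22, 3.76

Cutoffs at x̄ ± 2s: 2.61 ± 2·0.54 = [1.53, 3.69].
1.22: z = -2.57, |z| > 2 → outlier.
3.76: z = 2.13, |z| > 2 → outlier.
Every other value lies within [1.53, 3.69].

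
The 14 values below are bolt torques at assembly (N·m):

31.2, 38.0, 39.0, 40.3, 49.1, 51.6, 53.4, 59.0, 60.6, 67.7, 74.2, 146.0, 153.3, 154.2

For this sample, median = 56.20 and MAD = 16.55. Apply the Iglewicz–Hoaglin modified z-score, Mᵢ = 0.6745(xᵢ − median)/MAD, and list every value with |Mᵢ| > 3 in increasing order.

|Mᵢ| > 3 ⇔ |xᵢ − 56.20| > 3·16.55/0.6745 = 73.61.
So outliers lie outside [-17.41, 129.81].
146.0: M = 3.66 → outlier.
153.3: M = 3.96 → outlier.
154.2: M = 3.99 → outlier.

146.0, 153.3, 154.2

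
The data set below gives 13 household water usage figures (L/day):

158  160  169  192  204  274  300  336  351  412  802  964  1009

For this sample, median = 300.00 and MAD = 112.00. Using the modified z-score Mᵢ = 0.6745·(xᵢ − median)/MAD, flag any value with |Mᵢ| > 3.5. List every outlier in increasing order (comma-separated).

|Mᵢ| > 3.5 ⇔ |xᵢ − 300.00| > 3.5·112.00/0.6745 = 581.17.
So outliers lie outside [-281.17, 881.17].
964: M = 4.00 → outlier.
1009: M = 4.27 → outlier.

964, 1009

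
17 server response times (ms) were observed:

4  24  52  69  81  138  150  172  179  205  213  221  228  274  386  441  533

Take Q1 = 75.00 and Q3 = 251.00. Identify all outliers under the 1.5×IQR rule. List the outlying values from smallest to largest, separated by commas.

IQR = Q3 − Q1 = 251.00 − 75.00 = 176.00.
Lower fence = Q1 − 1.5·IQR = 75.00 − 264.00 = -189.00.
Upper fence = Q3 + 1.5·IQR = 251.00 + 264.00 = 515.00.
533 > 515.00 → outlier.
All remaining values lie within [-189.00, 515.00].

533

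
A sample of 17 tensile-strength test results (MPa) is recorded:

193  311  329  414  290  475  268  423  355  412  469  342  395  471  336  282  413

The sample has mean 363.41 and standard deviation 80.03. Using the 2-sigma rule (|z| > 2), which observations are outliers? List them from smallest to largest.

193

Cutoffs at x̄ ± 2s: 363.41 ± 2·80.03 = [203.35, 523.47].
193: z = -2.13, |z| > 2 → outlier.
Every other value lies within [203.35, 523.47].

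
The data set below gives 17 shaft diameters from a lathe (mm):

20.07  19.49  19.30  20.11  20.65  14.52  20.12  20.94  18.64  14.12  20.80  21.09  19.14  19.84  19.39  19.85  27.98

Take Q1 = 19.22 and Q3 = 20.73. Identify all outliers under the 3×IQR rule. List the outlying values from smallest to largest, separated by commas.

14.12, 14.52, 27.98

IQR = Q3 − Q1 = 20.73 − 19.22 = 1.51.
Lower fence = Q1 − 3·IQR = 19.22 − 4.53 = 14.69.
Upper fence = Q3 + 3·IQR = 20.73 + 4.53 = 25.26.
14.12 < 14.69 → outlier.
14.52 < 14.69 → outlier.
27.98 > 25.26 → outlier.
All remaining values lie within [14.69, 25.26].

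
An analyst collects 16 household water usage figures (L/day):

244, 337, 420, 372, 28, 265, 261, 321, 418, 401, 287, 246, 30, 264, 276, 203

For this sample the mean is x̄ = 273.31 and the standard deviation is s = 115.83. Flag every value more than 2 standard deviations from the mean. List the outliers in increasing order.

Cutoffs at x̄ ± 2s: 273.31 ± 2·115.83 = [41.65, 504.97].
28: z = -2.12, |z| > 2 → outlier.
30: z = -2.10, |z| > 2 → outlier.
Every other value lies within [41.65, 504.97].

28, 30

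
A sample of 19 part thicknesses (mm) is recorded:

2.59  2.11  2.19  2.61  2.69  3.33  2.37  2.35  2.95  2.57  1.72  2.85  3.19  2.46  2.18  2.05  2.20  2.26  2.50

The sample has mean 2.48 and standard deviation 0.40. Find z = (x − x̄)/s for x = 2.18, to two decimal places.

-0.75

z = (2.18 − 2.48) / 0.40 = -0.75.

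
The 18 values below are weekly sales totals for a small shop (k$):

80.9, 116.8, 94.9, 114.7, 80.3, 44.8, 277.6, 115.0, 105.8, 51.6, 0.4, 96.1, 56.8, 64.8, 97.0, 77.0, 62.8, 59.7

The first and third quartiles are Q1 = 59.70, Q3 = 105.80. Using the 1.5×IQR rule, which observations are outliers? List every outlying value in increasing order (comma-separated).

IQR = Q3 − Q1 = 105.80 − 59.70 = 46.10.
Lower fence = Q1 − 1.5·IQR = 59.70 − 69.15 = -9.45.
Upper fence = Q3 + 1.5·IQR = 105.80 + 69.15 = 174.95.
277.6 > 174.95 → outlier.
All remaining values lie within [-9.45, 174.95].

277.6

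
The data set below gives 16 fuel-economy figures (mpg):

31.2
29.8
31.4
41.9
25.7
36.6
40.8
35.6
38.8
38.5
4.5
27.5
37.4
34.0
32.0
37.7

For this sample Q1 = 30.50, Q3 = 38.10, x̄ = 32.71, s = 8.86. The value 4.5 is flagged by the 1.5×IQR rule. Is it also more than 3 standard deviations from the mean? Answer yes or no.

yes

z = (4.5 − 32.71) / 8.86 = -3.18.
|z| = 3.18 > 3.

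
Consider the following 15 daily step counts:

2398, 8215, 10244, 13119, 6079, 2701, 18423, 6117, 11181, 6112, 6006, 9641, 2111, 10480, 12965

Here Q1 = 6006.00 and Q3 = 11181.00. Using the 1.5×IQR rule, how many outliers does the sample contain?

IQR = 5175.00; fences at 6006.00 − 7762.50 = -1756.50 and 11181.00 + 7762.50 = 18943.50.
Every value lies within the cutoffs.

0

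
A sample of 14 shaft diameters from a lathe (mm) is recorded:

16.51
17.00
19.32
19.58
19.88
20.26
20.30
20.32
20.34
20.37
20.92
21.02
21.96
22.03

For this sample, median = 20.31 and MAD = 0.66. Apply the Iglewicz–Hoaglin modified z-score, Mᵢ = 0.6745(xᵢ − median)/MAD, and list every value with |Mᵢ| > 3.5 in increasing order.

16.51

|Mᵢ| > 3.5 ⇔ |xᵢ − 20.31| > 3.5·0.66/0.6745 = 3.42.
So outliers lie outside [16.89, 23.73].
16.51: M = -3.88 → outlier.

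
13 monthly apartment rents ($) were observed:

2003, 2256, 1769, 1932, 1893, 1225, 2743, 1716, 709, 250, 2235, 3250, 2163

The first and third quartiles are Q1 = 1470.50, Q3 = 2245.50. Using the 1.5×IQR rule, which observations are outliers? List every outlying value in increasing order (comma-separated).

IQR = Q3 − Q1 = 2245.50 − 1470.50 = 775.00.
Lower fence = Q1 − 1.5·IQR = 1470.50 − 1162.50 = 308.00.
Upper fence = Q3 + 1.5·IQR = 2245.50 + 1162.50 = 3408.00.
250 < 308.00 → outlier.
All remaining values lie within [308.00, 3408.00].

250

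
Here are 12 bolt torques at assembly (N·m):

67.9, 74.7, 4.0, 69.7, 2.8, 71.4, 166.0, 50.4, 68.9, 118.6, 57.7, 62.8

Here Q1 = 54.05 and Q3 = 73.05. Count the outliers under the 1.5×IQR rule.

4

IQR = 19.00; fences at 54.05 − 28.50 = 25.55 and 73.05 + 28.50 = 101.55.
Outside the cutoffs: 2.8, 4.0, 118.6, 166.0.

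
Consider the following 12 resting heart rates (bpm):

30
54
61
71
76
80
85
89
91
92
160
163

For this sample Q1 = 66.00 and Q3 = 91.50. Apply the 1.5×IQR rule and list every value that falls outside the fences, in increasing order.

160, 163

IQR = Q3 − Q1 = 91.50 − 66.00 = 25.50.
Lower fence = Q1 − 1.5·IQR = 66.00 − 38.25 = 27.75.
Upper fence = Q3 + 1.5·IQR = 91.50 + 38.25 = 129.75.
160 > 129.75 → outlier.
163 > 129.75 → outlier.
All remaining values lie within [27.75, 129.75].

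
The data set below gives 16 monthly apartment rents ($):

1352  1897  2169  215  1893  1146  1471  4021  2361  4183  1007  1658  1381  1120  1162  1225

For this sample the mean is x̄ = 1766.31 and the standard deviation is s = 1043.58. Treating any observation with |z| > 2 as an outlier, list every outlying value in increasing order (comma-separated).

Cutoffs at x̄ ± 2s: 1766.31 ± 2·1043.58 = [-320.85, 3853.47].
4021: z = 2.16, |z| > 2 → outlier.
4183: z = 2.32, |z| > 2 → outlier.
Every other value lies within [-320.85, 3853.47].

4021, 4183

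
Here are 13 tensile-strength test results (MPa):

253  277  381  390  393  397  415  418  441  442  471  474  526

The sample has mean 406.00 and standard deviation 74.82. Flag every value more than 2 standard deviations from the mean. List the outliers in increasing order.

253

Cutoffs at x̄ ± 2s: 406.00 ± 2·74.82 = [256.36, 555.64].
253: z = -2.04, |z| > 2 → outlier.
Every other value lies within [256.36, 555.64].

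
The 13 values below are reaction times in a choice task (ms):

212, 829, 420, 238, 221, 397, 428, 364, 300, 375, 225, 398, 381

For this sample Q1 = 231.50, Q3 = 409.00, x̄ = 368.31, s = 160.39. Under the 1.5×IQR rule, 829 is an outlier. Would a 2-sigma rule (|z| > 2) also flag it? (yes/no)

z = (829 − 368.31) / 160.39 = 2.87.
|z| = 2.87 > 2.

yes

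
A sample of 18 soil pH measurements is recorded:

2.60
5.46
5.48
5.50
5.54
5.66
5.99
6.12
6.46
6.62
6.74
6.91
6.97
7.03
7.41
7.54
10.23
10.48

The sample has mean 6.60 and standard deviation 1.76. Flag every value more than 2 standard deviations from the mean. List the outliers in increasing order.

2.60, 10.23, 10.48

Cutoffs at x̄ ± 2s: 6.60 ± 2·1.76 = [3.08, 10.12].
2.60: z = -2.27, |z| > 2 → outlier.
10.23: z = 2.06, |z| > 2 → outlier.
10.48: z = 2.20, |z| > 2 → outlier.
Every other value lies within [3.08, 10.12].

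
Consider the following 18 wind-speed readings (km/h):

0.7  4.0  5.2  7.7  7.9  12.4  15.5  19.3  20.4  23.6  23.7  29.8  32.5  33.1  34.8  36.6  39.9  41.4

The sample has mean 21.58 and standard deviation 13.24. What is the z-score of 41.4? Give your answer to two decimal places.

z = (41.4 − 21.58) / 13.24 = 1.50.

1.50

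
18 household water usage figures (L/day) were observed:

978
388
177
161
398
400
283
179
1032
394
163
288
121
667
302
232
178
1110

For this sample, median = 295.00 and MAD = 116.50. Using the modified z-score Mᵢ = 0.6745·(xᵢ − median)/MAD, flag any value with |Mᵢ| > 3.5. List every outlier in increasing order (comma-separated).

|Mᵢ| > 3.5 ⇔ |xᵢ − 295.00| > 3.5·116.50/0.6745 = 604.52.
So outliers lie outside [-309.52, 899.52].
978: M = 3.95 → outlier.
1032: M = 4.27 → outlier.
1110: M = 4.72 → outlier.

978, 1032, 1110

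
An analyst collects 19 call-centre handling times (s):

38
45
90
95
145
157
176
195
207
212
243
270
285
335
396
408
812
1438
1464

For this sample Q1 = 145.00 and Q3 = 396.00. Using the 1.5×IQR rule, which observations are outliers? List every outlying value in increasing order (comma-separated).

812, 1438, 1464

IQR = Q3 − Q1 = 396.00 − 145.00 = 251.00.
Lower fence = Q1 − 1.5·IQR = 145.00 − 376.50 = -231.50.
Upper fence = Q3 + 1.5·IQR = 396.00 + 376.50 = 772.50.
812 > 772.50 → outlier.
1438 > 772.50 → outlier.
1464 > 772.50 → outlier.
All remaining values lie within [-231.50, 772.50].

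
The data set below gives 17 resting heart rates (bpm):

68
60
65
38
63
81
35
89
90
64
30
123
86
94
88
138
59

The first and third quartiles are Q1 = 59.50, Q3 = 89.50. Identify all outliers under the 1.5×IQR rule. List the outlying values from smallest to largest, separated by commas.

IQR = Q3 − Q1 = 89.50 − 59.50 = 30.00.
Lower fence = Q1 − 1.5·IQR = 59.50 − 45.00 = 14.50.
Upper fence = Q3 + 1.5·IQR = 89.50 + 45.00 = 134.50.
138 > 134.50 → outlier.
All remaining values lie within [14.50, 134.50].

138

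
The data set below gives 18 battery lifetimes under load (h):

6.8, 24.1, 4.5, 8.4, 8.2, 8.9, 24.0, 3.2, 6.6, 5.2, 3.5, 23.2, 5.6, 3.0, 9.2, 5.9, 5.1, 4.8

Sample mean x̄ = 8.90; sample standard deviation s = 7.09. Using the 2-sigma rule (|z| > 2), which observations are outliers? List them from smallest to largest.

23.2, 24.0, 24.1

Cutoffs at x̄ ± 2s: 8.90 ± 2·7.09 = [-5.28, 23.08].
23.2: z = 2.02, |z| > 2 → outlier.
24.0: z = 2.13, |z| > 2 → outlier.
24.1: z = 2.14, |z| > 2 → outlier.
Every other value lies within [-5.28, 23.08].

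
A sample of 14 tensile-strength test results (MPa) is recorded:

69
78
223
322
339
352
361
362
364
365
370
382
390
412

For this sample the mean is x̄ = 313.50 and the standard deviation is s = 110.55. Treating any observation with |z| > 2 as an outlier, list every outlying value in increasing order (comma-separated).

Cutoffs at x̄ ± 2s: 313.50 ± 2·110.55 = [92.40, 534.60].
69: z = -2.21, |z| > 2 → outlier.
78: z = -2.13, |z| > 2 → outlier.
Every other value lies within [92.40, 534.60].

69, 78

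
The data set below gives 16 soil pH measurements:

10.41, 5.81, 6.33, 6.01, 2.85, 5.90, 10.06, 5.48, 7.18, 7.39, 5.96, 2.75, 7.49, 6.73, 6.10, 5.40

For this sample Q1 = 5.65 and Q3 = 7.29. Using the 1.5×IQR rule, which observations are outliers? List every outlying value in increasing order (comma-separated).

IQR = Q3 − Q1 = 7.29 − 5.65 = 1.64.
Lower fence = Q1 − 1.5·IQR = 5.65 − 2.46 = 3.19.
Upper fence = Q3 + 1.5·IQR = 7.29 + 2.46 = 9.75.
2.75 < 3.19 → outlier.
2.85 < 3.19 → outlier.
10.06 > 9.75 → outlier.
10.41 > 9.75 → outlier.
All remaining values lie within [3.19, 9.75].

2.75, 2.85, 10.06, 10.41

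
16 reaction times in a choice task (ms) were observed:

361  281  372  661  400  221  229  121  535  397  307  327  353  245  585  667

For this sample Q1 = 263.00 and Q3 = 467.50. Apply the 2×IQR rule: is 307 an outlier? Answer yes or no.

IQR = Q3 − Q1 = 467.50 − 263.00 = 204.50.
Lower fence = Q1 − 2·IQR = 263.00 − 409.00 = -146.00.
Upper fence = Q3 + 2·IQR = 467.50 + 409.00 = 876.50.
307 lies within [-146.00, 876.50].

no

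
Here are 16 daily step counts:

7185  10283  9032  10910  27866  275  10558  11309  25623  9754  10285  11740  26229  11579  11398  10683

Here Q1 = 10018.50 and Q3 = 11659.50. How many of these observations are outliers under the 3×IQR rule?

IQR = 1641.00; fences at 10018.50 − 4923.00 = 5095.50 and 11659.50 + 4923.00 = 16582.50.
Outside the cutoffs: 275, 25623, 26229, 27866.

4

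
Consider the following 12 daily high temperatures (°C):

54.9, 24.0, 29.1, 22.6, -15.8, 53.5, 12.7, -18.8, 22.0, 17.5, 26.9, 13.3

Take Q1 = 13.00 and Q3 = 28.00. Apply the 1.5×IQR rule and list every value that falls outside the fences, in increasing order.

IQR = Q3 − Q1 = 28.00 − 13.00 = 15.00.
Lower fence = Q1 − 1.5·IQR = 13.00 − 22.50 = -9.50.
Upper fence = Q3 + 1.5·IQR = 28.00 + 22.50 = 50.50.
-18.8 < -9.50 → outlier.
-15.8 < -9.50 → outlier.
53.5 > 50.50 → outlier.
54.9 > 50.50 → outlier.
All remaining values lie within [-9.50, 50.50].

-18.8, -15.8, 53.5, 54.9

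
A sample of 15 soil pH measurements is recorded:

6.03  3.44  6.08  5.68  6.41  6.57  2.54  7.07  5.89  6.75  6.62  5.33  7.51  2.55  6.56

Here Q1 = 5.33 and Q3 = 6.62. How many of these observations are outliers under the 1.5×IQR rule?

2

IQR = 1.29; fences at 5.33 − 1.935 = 3.395 and 6.62 + 1.935 = 8.555.
Outside the cutoffs: 2.54, 2.55.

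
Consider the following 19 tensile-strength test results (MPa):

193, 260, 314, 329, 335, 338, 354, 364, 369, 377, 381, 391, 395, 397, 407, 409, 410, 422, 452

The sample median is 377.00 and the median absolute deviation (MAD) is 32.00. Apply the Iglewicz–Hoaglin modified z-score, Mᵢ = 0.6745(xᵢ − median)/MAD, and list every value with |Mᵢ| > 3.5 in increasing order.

|Mᵢ| > 3.5 ⇔ |xᵢ − 377.00| > 3.5·32.00/0.6745 = 166.05.
So outliers lie outside [210.95, 543.05].
193: M = -3.88 → outlier.

193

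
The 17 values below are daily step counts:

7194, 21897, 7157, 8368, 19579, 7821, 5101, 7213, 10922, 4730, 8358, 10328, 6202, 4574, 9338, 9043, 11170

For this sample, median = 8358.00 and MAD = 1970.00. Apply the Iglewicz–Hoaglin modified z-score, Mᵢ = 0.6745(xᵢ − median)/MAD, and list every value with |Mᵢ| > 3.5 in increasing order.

19579, 21897

|Mᵢ| > 3.5 ⇔ |xᵢ − 8358.00| > 3.5·1970.00/0.6745 = 10222.39.
So outliers lie outside [-1864.39, 18580.39].
19579: M = 3.84 → outlier.
21897: M = 4.64 → outlier.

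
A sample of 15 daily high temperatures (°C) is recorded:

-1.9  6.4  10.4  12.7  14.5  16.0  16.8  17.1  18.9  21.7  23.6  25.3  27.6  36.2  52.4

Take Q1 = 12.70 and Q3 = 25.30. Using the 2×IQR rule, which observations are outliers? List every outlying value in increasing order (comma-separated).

IQR = Q3 − Q1 = 25.30 − 12.70 = 12.60.
Lower fence = Q1 − 2·IQR = 12.70 − 25.20 = -12.50.
Upper fence = Q3 + 2·IQR = 25.30 + 25.20 = 50.50.
52.4 > 50.50 → outlier.
All remaining values lie within [-12.50, 50.50].

52.4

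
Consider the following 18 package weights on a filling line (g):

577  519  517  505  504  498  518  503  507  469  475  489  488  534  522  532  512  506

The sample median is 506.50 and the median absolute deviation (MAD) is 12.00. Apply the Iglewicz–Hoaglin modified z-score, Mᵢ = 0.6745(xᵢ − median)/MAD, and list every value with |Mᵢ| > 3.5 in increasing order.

|Mᵢ| > 3.5 ⇔ |xᵢ − 506.50| > 3.5·12.00/0.6745 = 62.27.
So outliers lie outside [444.23, 568.77].
577: M = 3.96 → outlier.

577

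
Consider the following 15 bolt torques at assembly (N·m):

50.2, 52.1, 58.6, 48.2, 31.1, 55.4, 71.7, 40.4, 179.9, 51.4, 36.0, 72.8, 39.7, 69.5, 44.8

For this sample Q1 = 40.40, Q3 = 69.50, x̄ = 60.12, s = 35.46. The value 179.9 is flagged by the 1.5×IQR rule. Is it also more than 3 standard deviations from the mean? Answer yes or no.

yes

z = (179.9 − 60.12) / 35.46 = 3.38.
|z| = 3.38 > 3.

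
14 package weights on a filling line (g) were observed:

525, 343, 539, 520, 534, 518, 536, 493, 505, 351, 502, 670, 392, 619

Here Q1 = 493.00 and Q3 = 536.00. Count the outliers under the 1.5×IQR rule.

5

IQR = 43.00; fences at 493.00 − 64.50 = 428.50 and 536.00 + 64.50 = 600.50.
Outside the cutoffs: 343, 351, 392, 619, 670.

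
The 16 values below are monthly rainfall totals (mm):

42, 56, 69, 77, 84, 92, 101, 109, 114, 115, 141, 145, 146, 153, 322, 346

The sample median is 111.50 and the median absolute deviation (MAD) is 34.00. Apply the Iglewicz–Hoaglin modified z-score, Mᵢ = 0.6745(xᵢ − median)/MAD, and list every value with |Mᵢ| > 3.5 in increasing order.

322, 346

|Mᵢ| > 3.5 ⇔ |xᵢ − 111.50| > 3.5·34.00/0.6745 = 176.43.
So outliers lie outside [-64.93, 287.93].
322: M = 4.18 → outlier.
346: M = 4.65 → outlier.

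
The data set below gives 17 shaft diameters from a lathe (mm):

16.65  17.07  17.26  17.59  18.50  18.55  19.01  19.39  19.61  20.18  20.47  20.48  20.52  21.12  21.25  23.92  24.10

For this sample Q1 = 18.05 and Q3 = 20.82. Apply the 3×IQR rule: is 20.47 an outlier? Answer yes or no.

IQR = Q3 − Q1 = 20.82 − 18.05 = 2.77.
Lower fence = Q1 − 3·IQR = 18.05 − 8.31 = 9.74.
Upper fence = Q3 + 3·IQR = 20.82 + 8.31 = 29.13.
20.47 lies within [9.74, 29.13].

no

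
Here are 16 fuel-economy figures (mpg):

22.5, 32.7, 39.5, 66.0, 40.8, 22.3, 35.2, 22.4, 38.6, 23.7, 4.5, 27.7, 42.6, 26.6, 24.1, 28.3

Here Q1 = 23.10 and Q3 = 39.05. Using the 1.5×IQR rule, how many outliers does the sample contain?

IQR = 15.95; fences at 23.10 − 23.925 = -0.825 and 39.05 + 23.925 = 62.975.
Outside the cutoffs: 66.0.

1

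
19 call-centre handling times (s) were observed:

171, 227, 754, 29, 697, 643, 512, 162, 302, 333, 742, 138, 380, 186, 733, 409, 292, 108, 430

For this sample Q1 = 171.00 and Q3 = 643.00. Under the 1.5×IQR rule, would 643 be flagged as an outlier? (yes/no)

IQR = Q3 − Q1 = 643.00 − 171.00 = 472.00.
Lower fence = Q1 − 1.5·IQR = 171.00 − 708.00 = -537.00.
Upper fence = Q3 + 1.5·IQR = 643.00 + 708.00 = 1351.00.
643 lies within [-537.00, 1351.00].

no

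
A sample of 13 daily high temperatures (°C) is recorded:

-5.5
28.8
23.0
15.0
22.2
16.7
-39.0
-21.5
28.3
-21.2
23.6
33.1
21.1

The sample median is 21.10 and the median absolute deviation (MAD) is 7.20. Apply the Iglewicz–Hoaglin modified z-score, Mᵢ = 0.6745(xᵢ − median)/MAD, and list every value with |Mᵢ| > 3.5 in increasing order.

|Mᵢ| > 3.5 ⇔ |xᵢ − 21.10| > 3.5·7.20/0.6745 = 37.36.
So outliers lie outside [-16.26, 58.46].
-39.0: M = -5.63 → outlier.
-21.5: M = -3.99 → outlier.
-21.2: M = -3.96 → outlier.

-39.0, -21.5, -21.2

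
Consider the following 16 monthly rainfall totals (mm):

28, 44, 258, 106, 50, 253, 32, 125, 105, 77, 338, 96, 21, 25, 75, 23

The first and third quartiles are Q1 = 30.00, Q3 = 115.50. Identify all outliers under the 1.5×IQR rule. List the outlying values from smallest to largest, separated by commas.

IQR = Q3 − Q1 = 115.50 − 30.00 = 85.50.
Lower fence = Q1 − 1.5·IQR = 30.00 − 128.25 = -98.25.
Upper fence = Q3 + 1.5·IQR = 115.50 + 128.25 = 243.75.
253 > 243.75 → outlier.
258 > 243.75 → outlier.
338 > 243.75 → outlier.
All remaining values lie within [-98.25, 243.75].

253, 258, 338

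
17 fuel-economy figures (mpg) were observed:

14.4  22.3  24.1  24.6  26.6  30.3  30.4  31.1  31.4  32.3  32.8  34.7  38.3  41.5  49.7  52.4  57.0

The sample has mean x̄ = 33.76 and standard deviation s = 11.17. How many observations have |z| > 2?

1

Cutoffs: x̄ ± 2s = [11.42, 56.10].
Outside the cutoffs: 57.0.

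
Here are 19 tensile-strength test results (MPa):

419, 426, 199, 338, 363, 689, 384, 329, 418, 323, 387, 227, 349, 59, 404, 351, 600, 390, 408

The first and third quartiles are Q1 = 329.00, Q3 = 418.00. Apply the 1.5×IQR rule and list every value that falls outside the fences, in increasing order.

IQR = Q3 − Q1 = 418.00 − 329.00 = 89.00.
Lower fence = Q1 − 1.5·IQR = 329.00 − 133.50 = 195.50.
Upper fence = Q3 + 1.5·IQR = 418.00 + 133.50 = 551.50.
59 < 195.50 → outlier.
600 > 551.50 → outlier.
689 > 551.50 → outlier.
All remaining values lie within [195.50, 551.50].

59, 600, 689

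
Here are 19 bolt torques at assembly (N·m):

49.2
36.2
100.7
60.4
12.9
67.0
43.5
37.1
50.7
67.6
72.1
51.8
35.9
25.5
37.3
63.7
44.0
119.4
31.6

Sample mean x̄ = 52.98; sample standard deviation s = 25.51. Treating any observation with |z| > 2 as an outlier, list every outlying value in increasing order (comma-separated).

Cutoffs at x̄ ± 2s: 52.98 ± 2·25.51 = [1.96, 104.00].
119.4: z = 2.60, |z| > 2 → outlier.
Every other value lies within [1.96, 104.00].

119.4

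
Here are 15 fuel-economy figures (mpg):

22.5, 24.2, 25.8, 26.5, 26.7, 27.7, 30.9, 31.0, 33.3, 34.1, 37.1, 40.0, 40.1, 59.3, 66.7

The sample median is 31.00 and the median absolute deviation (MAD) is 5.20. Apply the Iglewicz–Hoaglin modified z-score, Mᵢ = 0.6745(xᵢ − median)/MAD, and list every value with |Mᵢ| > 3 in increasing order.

|Mᵢ| > 3 ⇔ |xᵢ − 31.00| > 3·5.20/0.6745 = 23.13.
So outliers lie outside [7.87, 54.13].
59.3: M = 3.67 → outlier.
66.7: M = 4.63 → outlier.

59.3, 66.7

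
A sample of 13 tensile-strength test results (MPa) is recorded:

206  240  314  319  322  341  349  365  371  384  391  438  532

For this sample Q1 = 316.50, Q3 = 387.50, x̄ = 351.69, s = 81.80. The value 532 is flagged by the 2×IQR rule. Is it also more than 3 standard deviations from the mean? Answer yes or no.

no

z = (532 − 351.69) / 81.80 = 2.20.
|z| = 2.20 ≤ 3.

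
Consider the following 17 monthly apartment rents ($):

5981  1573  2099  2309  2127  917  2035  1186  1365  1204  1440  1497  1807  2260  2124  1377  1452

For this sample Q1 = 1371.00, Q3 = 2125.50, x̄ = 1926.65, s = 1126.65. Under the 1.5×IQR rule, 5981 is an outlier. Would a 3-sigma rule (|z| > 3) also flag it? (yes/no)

yes

z = (5981 − 1926.65) / 1126.65 = 3.60.
|z| = 3.60 > 3.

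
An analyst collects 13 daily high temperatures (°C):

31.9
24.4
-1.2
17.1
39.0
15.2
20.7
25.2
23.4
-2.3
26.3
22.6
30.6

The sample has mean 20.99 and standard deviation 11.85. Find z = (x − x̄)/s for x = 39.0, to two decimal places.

1.52

z = (39.0 − 20.99) / 11.85 = 1.52.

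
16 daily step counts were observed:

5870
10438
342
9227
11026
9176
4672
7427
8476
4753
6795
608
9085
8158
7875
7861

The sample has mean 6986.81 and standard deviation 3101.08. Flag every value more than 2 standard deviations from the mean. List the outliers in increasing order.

342, 608

Cutoffs at x̄ ± 2s: 6986.81 ± 2·3101.08 = [784.65, 13188.97].
342: z = -2.14, |z| > 2 → outlier.
608: z = -2.06, |z| > 2 → outlier.
Every other value lies within [784.65, 13188.97].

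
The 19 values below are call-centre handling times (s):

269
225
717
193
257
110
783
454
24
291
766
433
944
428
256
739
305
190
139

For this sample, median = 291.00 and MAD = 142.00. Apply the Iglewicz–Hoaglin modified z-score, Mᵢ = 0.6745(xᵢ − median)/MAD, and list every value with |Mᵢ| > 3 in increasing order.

944

|Mᵢ| > 3 ⇔ |xᵢ − 291.00| > 3·142.00/0.6745 = 631.58.
So outliers lie outside [-340.58, 922.58].
944: M = 3.10 → outlier.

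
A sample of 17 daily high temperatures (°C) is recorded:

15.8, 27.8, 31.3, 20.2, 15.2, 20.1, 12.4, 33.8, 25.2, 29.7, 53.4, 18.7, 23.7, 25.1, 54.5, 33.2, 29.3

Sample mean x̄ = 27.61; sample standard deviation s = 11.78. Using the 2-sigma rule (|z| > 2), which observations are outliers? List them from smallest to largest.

Cutoffs at x̄ ± 2s: 27.61 ± 2·11.78 = [4.05, 51.17].
53.4: z = 2.19, |z| > 2 → outlier.
54.5: z = 2.28, |z| > 2 → outlier.
Every other value lies within [4.05, 51.17].

53.4, 54.5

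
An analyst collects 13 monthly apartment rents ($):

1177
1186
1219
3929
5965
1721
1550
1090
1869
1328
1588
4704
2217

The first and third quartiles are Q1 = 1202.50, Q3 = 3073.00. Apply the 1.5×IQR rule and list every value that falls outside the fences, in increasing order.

IQR = Q3 − Q1 = 3073.00 − 1202.50 = 1870.50.
Lower fence = Q1 − 1.5·IQR = 1202.50 − 2805.75 = -1603.25.
Upper fence = Q3 + 1.5·IQR = 3073.00 + 2805.75 = 5878.75.
5965 > 5878.75 → outlier.
All remaining values lie within [-1603.25, 5878.75].

5965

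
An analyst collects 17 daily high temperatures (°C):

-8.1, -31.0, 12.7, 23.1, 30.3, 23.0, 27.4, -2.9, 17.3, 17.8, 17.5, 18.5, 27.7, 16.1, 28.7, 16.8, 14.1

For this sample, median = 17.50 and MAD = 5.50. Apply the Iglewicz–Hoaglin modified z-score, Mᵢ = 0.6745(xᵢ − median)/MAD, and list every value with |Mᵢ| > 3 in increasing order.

|Mᵢ| > 3 ⇔ |xᵢ − 17.50| > 3·5.50/0.6745 = 24.46.
So outliers lie outside [-6.96, 41.96].
-31.0: M = -5.95 → outlier.
-8.1: M = -3.14 → outlier.

-31.0, -8.1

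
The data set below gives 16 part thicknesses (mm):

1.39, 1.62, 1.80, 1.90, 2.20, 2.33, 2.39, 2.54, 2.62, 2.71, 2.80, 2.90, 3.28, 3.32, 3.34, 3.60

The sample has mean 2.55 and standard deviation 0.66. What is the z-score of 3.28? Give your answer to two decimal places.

1.11

z = (3.28 − 2.55) / 0.66 = 1.11.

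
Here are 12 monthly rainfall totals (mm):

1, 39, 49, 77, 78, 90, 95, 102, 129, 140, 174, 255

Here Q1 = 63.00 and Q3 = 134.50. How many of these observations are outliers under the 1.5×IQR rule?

1

IQR = 71.50; fences at 63.00 − 107.25 = -44.25 and 134.50 + 107.25 = 241.75.
Outside the cutoffs: 255.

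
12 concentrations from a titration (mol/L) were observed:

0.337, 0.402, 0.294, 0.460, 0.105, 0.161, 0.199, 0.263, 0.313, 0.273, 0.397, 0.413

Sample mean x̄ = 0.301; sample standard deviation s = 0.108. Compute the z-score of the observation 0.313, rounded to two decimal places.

z = (0.313 − 0.301) / 0.108 = 0.11.

0.11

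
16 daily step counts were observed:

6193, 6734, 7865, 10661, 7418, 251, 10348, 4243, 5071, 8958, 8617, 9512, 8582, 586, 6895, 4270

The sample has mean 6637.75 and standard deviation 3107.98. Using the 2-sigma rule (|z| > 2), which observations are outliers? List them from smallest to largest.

Cutoffs at x̄ ± 2s: 6637.75 ± 2·3107.98 = [421.79, 12853.71].
251: z = -2.05, |z| > 2 → outlier.
Every other value lies within [421.79, 12853.71].

251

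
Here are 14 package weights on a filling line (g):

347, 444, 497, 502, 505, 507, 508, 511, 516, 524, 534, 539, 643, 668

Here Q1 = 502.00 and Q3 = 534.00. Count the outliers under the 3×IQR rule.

3

IQR = 32.00; fences at 502.00 − 96.00 = 406.00 and 534.00 + 96.00 = 630.00.
Outside the cutoffs: 347, 643, 668.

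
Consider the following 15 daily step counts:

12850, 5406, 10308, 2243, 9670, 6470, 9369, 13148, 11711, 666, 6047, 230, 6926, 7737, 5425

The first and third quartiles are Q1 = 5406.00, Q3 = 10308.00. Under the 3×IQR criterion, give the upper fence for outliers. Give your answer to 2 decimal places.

IQR = Q3 − Q1 = 10308.00 − 5406.00 = 4902.00.
Lower fence = Q1 − 3·IQR = 5406.00 − 14706.00 = -9300.00.
Upper fence = Q3 + 3·IQR = 10308.00 + 14706.00 = 25014.00.

25014.00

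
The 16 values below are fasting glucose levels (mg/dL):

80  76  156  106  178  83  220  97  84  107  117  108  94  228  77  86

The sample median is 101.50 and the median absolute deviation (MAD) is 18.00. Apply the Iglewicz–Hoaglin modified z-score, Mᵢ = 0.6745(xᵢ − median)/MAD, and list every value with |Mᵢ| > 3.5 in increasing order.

|Mᵢ| > 3.5 ⇔ |xᵢ − 101.50| > 3.5·18.00/0.6745 = 93.40.
So outliers lie outside [8.10, 194.90].
220: M = 4.44 → outlier.
228: M = 4.74 → outlier.

220, 228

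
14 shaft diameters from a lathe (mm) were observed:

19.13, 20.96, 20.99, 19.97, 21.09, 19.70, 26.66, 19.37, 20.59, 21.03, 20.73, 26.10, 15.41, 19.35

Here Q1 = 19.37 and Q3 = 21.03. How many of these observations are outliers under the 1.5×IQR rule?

3

IQR = 1.66; fences at 19.37 − 2.49 = 16.88 and 21.03 + 2.49 = 23.52.
Outside the cutoffs: 15.41, 26.10, 26.66.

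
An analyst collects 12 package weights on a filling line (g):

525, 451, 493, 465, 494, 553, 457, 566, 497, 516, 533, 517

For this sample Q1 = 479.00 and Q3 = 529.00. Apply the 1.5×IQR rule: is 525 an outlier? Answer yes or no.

no

IQR = Q3 − Q1 = 529.00 − 479.00 = 50.00.
Lower fence = Q1 − 1.5·IQR = 479.00 − 75.00 = 404.00.
Upper fence = Q3 + 1.5·IQR = 529.00 + 75.00 = 604.00.
525 lies within [404.00, 604.00].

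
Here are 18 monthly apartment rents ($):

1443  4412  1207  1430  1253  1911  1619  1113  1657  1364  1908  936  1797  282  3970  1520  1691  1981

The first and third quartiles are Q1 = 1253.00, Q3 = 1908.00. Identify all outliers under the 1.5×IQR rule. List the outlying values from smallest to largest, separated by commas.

3970, 4412

IQR = Q3 − Q1 = 1908.00 − 1253.00 = 655.00.
Lower fence = Q1 − 1.5·IQR = 1253.00 − 982.50 = 270.50.
Upper fence = Q3 + 1.5·IQR = 1908.00 + 982.50 = 2890.50.
3970 > 2890.50 → outlier.
4412 > 2890.50 → outlier.
All remaining values lie within [270.50, 2890.50].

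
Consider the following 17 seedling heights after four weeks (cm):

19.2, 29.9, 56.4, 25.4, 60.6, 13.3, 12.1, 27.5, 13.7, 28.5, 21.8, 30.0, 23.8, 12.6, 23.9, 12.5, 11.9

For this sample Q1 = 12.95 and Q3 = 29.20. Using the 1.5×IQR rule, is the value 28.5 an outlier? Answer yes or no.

IQR = Q3 − Q1 = 29.20 − 12.95 = 16.25.
Lower fence = Q1 − 1.5·IQR = 12.95 − 24.375 = -11.425.
Upper fence = Q3 + 1.5·IQR = 29.20 + 24.375 = 53.575.
28.5 lies within [-11.425, 53.575].

no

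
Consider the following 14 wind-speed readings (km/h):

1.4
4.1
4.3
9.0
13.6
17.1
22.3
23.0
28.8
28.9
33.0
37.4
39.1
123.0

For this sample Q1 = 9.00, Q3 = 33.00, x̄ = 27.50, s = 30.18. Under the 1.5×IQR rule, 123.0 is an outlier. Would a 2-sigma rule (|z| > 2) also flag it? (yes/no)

z = (123.0 − 27.50) / 30.18 = 3.16.
|z| = 3.16 > 2.

yes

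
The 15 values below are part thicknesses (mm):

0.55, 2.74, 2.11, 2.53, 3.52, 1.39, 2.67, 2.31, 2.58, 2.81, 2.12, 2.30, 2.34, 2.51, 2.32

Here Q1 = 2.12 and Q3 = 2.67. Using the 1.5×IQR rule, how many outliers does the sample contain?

2

IQR = 0.55; fences at 2.12 − 0.825 = 1.295 and 2.67 + 0.825 = 3.495.
Outside the cutoffs: 0.55, 3.52.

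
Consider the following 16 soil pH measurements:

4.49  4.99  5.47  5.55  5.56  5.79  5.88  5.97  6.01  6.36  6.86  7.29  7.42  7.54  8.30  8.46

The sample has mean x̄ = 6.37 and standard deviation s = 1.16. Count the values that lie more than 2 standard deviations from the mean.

0

Cutoffs: x̄ ± 2s = [4.05, 8.69].
Every value lies within the cutoffs.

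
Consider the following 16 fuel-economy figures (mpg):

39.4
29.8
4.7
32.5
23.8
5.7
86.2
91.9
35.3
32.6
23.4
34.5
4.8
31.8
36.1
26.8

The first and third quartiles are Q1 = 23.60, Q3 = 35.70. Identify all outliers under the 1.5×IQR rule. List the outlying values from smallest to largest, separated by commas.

4.7, 4.8, 86.2, 91.9

IQR = Q3 − Q1 = 35.70 − 23.60 = 12.10.
Lower fence = Q1 − 1.5·IQR = 23.60 − 18.15 = 5.45.
Upper fence = Q3 + 1.5·IQR = 35.70 + 18.15 = 53.85.
4.7 < 5.45 → outlier.
4.8 < 5.45 → outlier.
86.2 > 53.85 → outlier.
91.9 > 53.85 → outlier.
All remaining values lie within [5.45, 53.85].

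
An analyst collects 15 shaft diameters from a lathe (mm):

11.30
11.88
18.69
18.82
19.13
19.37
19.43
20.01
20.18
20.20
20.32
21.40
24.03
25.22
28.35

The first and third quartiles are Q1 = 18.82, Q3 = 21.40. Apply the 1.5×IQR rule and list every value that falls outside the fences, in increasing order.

11.30, 11.88, 28.35

IQR = Q3 − Q1 = 21.40 − 18.82 = 2.58.
Lower fence = Q1 − 1.5·IQR = 18.82 − 3.87 = 14.95.
Upper fence = Q3 + 1.5·IQR = 21.40 + 3.87 = 25.27.
11.30 < 14.95 → outlier.
11.88 < 14.95 → outlier.
28.35 > 25.27 → outlier.
All remaining values lie within [14.95, 25.27].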